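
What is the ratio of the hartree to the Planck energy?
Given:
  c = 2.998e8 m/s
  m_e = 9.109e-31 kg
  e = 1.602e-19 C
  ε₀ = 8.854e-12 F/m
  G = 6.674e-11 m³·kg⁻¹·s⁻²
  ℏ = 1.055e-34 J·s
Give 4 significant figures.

hartree: E_h = m_e e⁴/(4πε₀ℏ)² = 4.354e-18 J
Planck energy: E_P = √(ℏc⁵/G) = 1.957e9 J
ratio = 4.354e-18 / 1.957e9 = 2.225e-27

2.225e-27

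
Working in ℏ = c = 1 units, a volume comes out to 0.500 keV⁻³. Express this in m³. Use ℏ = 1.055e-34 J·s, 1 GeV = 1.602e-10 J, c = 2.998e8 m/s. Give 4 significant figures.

Volume is [L]³ = [E]⁻³·(ℏc)³.
1 GeV⁻³ → (ℏc)³ × (1 GeV in J)⁻³ = 7.696e-48 m³.
Convert the energy scale: 0.500 keV⁻³ = 5.00e17 GeV⁻³.
Result: 5.00e17 × 7.696e-48 = 3.848e-30 m³.

3.848e-30 m³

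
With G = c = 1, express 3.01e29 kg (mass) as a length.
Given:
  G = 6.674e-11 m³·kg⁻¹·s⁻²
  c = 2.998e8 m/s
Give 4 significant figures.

223.5 m

In G = c = 1 units mass has dimensions of length; the conversion factor is G/c².
3.01e29 kg × (G/c²) = 223.5 m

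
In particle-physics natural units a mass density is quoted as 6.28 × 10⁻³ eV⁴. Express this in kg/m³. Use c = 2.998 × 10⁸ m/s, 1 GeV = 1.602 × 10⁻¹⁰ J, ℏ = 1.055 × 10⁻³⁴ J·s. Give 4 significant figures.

Mass density is [E]/(c²[L]³) = [E]⁴/(ℏ³c⁵).
1 GeV⁴ → 1/(ℏ³c⁵) × (1 GeV in J)⁴ = 2.316 × 10²⁰ kg/m³.
Convert the energy scale: 6.28 × 10⁻³ eV⁴ = 6.28 × 10⁻³⁹ GeV⁴.
Result: 6.28 × 10⁻³⁹ × 2.316 × 10²⁰ = 1.454 × 10⁻¹⁸ kg/m³.

1.454 × 10⁻¹⁸ kg/m³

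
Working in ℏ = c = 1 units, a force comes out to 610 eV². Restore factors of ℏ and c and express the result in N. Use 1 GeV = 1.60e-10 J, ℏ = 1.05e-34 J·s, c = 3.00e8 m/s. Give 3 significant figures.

4.96e-10 N

Force is [E]/[L] = [E]²/(ℏc); restore (ℏc)⁻¹.
1 GeV² → 1/(ℏc) × (1 GeV in J)² = 8.13e5 N.
Convert the energy scale: 610 eV² = 6.10e-16 GeV².
Result: 6.10e-16 × 8.13e5 = 4.96e-10 N.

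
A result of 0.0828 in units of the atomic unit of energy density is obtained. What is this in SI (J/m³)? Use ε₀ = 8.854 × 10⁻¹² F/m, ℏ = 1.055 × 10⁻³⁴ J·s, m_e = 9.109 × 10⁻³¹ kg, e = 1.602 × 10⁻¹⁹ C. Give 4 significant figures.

One atomic unit of energy density: u_au = E_h/a₀³ = m_e⁴e¹⁰/((4πε₀)⁵ℏ⁸) = 2.929 × 10¹³ J/m³.
0.0828 × 2.929 × 10¹³ J/m³ = 2.425 × 10¹² J/m³

2.425 × 10¹² J/m³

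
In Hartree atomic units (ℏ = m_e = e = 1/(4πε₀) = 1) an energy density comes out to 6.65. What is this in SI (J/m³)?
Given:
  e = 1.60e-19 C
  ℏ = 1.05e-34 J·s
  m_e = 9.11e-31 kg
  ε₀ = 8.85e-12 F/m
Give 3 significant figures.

One atomic unit of energy density: u_au = E_h/a₀³ = m_e⁴e¹⁰/((4πε₀)⁵ℏ⁸) = 3.01e13 J/m³.
6.65 × 3.01e13 J/m³ = 2.00e14 J/m³

2.00e14 J/m³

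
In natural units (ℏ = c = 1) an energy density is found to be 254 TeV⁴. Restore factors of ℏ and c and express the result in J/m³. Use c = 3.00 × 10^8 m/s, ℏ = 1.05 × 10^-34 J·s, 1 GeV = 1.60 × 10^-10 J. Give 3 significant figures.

5.33 × 10^51 J/m³

[E]/[L]³ = [E]⁴/(ℏc)³; restore (ℏc)⁻³.
1 GeV⁴ → 1/(ℏc)³ × (1 GeV in J)⁴ = 2.10 × 10^37 J/m³.
Convert the energy scale: 254 TeV⁴ = 2.54 × 10^14 GeV⁴.
Result: 2.54 × 10^14 × 2.10 × 10^37 = 5.33 × 10^51 J/m³.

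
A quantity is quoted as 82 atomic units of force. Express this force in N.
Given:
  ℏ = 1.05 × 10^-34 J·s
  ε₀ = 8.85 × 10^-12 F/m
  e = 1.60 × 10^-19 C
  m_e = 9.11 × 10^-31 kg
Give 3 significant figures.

One atomic unit of force: F_au = E_h/a₀ = m_e²e⁶/((4πε₀)³ℏ⁴) = 8.33 × 10^-8 N.
82 × 8.33 × 10^-8 N = 6.83 × 10^-6 N

6.83 × 10^-6 N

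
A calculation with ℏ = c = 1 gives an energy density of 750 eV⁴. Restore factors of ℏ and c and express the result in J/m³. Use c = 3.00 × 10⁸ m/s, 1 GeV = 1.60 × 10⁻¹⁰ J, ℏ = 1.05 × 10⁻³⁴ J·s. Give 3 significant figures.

[E]/[L]³ = [E]⁴/(ℏc)³; restore (ℏc)⁻³.
1 GeV⁴ → 1/(ℏc)³ × (1 GeV in J)⁴ = 2.10 × 10³⁷ J/m³.
Convert the energy scale: 750 eV⁴ = 7.50 × 10⁻³⁴ GeV⁴.
Result: 7.50 × 10⁻³⁴ × 2.10 × 10³⁷ = 1.57 × 10⁴ J/m³.

1.57 × 10⁴ J/m³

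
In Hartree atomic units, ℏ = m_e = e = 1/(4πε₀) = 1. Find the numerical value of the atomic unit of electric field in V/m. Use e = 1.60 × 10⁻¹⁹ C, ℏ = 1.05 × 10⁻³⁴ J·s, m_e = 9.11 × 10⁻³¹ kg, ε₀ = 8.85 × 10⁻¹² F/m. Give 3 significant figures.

From ℏ = m_e = e = 1/(4πε₀) = 1 the electric field scale is E_au = E_h/(e a₀) = m_e²e⁵/((4πε₀)³ℏ⁴).
E_h = 4.38 × 10⁻¹⁸ J
a₀ = 5.26 × 10⁻¹¹ m
E_h/(e·a₀) = 5.20 × 10¹¹ V/m

5.20 × 10¹¹ V/m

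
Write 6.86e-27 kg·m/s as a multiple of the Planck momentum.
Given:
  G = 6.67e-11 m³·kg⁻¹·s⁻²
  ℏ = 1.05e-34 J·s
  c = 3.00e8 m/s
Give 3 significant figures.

1.05e-27

Planck momentum: p_P = √(ℏc³/G) = 6.52 kg·m/s.
6.86e-27 / 6.52 = 1.05e-27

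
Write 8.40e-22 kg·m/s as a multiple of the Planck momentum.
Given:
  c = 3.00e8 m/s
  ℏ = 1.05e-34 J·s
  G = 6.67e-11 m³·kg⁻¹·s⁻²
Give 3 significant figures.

1.29e-22

Planck momentum: p_P = √(ℏc³/G) = 6.52 kg·m/s.
8.40e-22 / 6.52 = 1.29e-22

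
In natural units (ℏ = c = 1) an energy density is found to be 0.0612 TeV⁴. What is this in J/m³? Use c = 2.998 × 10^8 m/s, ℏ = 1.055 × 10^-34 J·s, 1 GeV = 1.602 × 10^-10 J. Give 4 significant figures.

[E]/[L]³ = [E]⁴/(ℏc)³; restore (ℏc)⁻³.
1 GeV⁴ → 1/(ℏc)³ × (1 GeV in J)⁴ = 2.082 × 10^37 J/m³.
Convert the energy scale: 0.0612 TeV⁴ = 6.12 × 10^10 GeV⁴.
Result: 6.12 × 10^10 × 2.082 × 10^37 = 1.274 × 10^48 J/m³.

1.274 × 10^48 J/m³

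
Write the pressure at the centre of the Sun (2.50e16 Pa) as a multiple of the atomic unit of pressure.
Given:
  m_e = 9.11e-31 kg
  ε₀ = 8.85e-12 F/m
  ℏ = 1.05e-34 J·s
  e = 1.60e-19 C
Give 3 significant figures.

atomic unit of pressure: P_au = E_h/a₀³ = m_e⁴e¹⁰/((4πε₀)⁵ℏ⁸) = 3.01e13 Pa.
2.50e16 / 3.01e13 = 830

830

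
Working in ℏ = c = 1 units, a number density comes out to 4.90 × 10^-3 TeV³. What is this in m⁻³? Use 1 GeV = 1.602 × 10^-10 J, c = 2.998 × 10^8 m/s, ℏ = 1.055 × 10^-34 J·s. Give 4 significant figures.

6.367 × 10^53 m⁻³

Number density is [L]⁻³ = [E]³/(ℏc)³.
1 GeV³ → 1/(ℏc)³ × (1 GeV in J)³ = 1.299 × 10^47 m⁻³.
Convert the energy scale: 4.90 × 10^-3 TeV³ = 4.90 × 10^6 GeV³.
Result: 4.90 × 10^6 × 1.299 × 10^47 = 6.367 × 10^53 m⁻³.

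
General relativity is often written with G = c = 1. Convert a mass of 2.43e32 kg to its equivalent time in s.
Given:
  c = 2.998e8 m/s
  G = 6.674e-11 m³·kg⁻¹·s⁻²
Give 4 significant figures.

6.019e-4 s

Mass → time via G/c³.
2.43e32 kg × (G/c³) = 6.019e-4 s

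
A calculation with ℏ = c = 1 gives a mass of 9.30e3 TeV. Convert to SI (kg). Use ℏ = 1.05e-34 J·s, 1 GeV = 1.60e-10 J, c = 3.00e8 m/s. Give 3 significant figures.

Mass is [E]/c²; divide by c².
1 GeV → 1/c² × (1 GeV in J) = 1.78e-27 kg.
Convert the energy scale: 9.30e3 TeV = 9.30e6 GeV.
Result: 9.30e6 × 1.78e-27 = 1.65e-20 kg.

1.65e-20 kg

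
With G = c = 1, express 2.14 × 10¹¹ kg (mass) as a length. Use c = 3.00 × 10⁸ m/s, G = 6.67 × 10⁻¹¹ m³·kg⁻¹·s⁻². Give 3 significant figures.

1.59 × 10⁻¹⁶ m

In G = c = 1 units mass has dimensions of length; the conversion factor is G/c².
2.14 × 10¹¹ kg × (G/c²) = 1.59 × 10⁻¹⁶ m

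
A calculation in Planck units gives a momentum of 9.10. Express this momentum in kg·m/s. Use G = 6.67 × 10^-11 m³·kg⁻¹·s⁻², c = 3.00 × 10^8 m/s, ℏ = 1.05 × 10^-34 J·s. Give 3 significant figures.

59.3 kg·m/s

One Planck momentum: p_P = √(ℏc³/G) = 6.52 kg·m/s.
9.10 × 6.52 kg·m/s = 59.3 kg·m/s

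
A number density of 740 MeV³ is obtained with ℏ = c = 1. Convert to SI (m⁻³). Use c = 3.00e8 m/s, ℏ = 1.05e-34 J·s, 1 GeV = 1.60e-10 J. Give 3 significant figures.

9.70e40 m⁻³

Number density is [L]⁻³ = [E]³/(ℏc)³.
1 GeV³ → 1/(ℏc)³ × (1 GeV in J)³ = 1.31e47 m⁻³.
Convert the energy scale: 740 MeV³ = 7.40e-7 GeV³.
Result: 7.40e-7 × 1.31e47 = 9.70e40 m⁻³.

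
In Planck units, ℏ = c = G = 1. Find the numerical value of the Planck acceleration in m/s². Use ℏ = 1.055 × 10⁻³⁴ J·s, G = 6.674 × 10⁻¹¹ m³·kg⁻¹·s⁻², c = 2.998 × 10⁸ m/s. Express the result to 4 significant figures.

Dimensional analysis gives a_P = √(c⁷/(ℏG)).
  = √(3.092 × 10¹⁰³)
  = 5.560 × 10⁵¹ m/s²

5.560 × 10⁵¹ m/s²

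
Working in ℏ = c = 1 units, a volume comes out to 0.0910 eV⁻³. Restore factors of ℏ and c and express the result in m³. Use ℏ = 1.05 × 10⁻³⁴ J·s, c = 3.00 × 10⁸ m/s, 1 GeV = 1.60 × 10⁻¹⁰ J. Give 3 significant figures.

6.94 × 10⁻²² m³

Volume is [L]³ = [E]⁻³·(ℏc)³.
1 GeV⁻³ → (ℏc)³ × (1 GeV in J)⁻³ = 7.63 × 10⁻⁴⁸ m³.
Convert the energy scale: 0.0910 eV⁻³ = 9.10 × 10²⁵ GeV⁻³.
Result: 9.10 × 10²⁵ × 7.63 × 10⁻⁴⁸ = 6.94 × 10⁻²² m³.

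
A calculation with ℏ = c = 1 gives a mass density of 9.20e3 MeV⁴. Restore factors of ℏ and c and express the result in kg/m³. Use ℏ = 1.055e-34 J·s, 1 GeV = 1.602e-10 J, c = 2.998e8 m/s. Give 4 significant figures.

Mass density is [E]/(c²[L]³) = [E]⁴/(ℏ³c⁵).
1 GeV⁴ → 1/(ℏ³c⁵) × (1 GeV in J)⁴ = 2.316e20 kg/m³.
Convert the energy scale: 9.20e3 MeV⁴ = 9.20e-9 GeV⁴.
Result: 9.20e-9 × 2.316e20 = 2.131e12 kg/m³.

2.131e12 kg/m³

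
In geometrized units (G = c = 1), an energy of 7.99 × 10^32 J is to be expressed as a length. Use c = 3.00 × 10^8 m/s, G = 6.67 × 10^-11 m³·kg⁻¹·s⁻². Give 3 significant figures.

Energy → length via G/c⁴.
7.99 × 10^32 J × (G/c⁴) = 6.58 × 10^-12 m

6.58 × 10^-12 m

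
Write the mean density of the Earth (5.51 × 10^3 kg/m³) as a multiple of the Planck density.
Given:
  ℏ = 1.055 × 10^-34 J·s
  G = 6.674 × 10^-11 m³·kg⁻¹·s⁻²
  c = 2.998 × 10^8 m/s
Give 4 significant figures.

1.069 × 10^-93

Planck density: ρ_P = c⁵/(ℏG²) = 5.154 × 10^96 kg/m³.
5.51 × 10^3 / 5.154 × 10^96 = 1.069 × 10^-93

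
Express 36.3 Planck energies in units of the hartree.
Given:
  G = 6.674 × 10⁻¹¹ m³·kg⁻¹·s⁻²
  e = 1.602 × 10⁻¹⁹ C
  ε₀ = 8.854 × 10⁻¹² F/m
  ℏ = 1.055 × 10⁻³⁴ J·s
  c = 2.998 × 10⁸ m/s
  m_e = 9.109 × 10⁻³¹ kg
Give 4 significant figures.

1.631 × 10²⁸

Planck energy: E_P = √(ℏc⁵/G) = 1.957 × 10⁹ J
hartree: E_h = m_e e⁴/(4πε₀ℏ)² = 4.354 × 10⁻¹⁸ J
36.3 × 1.957 × 10⁹ / 4.354 × 10⁻¹⁸ = 1.631 × 10²⁸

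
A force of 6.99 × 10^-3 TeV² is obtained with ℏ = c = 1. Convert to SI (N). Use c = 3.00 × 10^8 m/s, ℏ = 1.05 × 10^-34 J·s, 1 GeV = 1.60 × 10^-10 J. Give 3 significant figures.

Force is [E]/[L] = [E]²/(ℏc); restore (ℏc)⁻¹.
1 GeV² → 1/(ℏc) × (1 GeV in J)² = 8.13 × 10^5 N.
Convert the energy scale: 6.99 × 10^-3 TeV² = 6.99 × 10^3 GeV².
Result: 6.99 × 10^3 × 8.13 × 10^5 = 5.68 × 10^9 N.

5.68 × 10^9 N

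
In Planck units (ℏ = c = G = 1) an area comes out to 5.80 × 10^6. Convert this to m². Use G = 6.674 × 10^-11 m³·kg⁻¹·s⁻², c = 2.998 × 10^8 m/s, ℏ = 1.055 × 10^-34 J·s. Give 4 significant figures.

One Planck area: A_P = ℏG/c³ = 2.613 × 10^-70 m².
5.80 × 10^6 × 2.613 × 10^-70 m² = 1.516 × 10^-63 m²

1.516 × 10^-63 m²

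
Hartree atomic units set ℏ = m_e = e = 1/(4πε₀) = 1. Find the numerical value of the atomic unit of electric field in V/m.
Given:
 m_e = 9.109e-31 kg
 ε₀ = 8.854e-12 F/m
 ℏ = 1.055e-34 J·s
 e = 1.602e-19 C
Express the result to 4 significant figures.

Dimensional analysis gives E_au = E_h/(e a₀) = m_e²e⁵/((4πε₀)³ℏ⁴).
E_h = 4.354e-18 J
a₀ = 5.297e-11 m
E_h/(e·a₀) = 5.131e11 V/m

5.131e11 V/m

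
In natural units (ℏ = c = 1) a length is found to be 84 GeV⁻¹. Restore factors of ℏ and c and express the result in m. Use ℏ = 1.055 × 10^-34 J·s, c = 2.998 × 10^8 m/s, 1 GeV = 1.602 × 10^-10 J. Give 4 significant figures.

A length is [E]⁻¹ in ℏ=c=1; restore one factor of ℏc.
1 GeV⁻¹ → ℏc × (1 GeV in J)⁻¹ = 1.974 × 10^-16 m.
Result: 84 × 1.974 × 10^-16 = 1.658 × 10^-14 m.

1.658 × 10^-14 m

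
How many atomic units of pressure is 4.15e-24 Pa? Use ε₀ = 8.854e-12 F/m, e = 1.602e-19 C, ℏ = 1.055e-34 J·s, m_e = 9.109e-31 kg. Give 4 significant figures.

1.417e-37

atomic unit of pressure: P_au = E_h/a₀³ = m_e⁴e¹⁰/((4πε₀)⁵ℏ⁸) = 2.929e13 Pa.
4.15e-24 / 2.929e13 = 1.417e-37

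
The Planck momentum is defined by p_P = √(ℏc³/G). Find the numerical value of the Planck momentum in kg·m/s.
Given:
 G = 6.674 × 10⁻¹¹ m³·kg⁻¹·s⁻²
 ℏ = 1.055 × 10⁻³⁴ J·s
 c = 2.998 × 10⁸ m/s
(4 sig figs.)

p_P = √(ℏc³/G)
  = √(42.60)
  = 6.527 kg·m/s

6.527 kg·m/s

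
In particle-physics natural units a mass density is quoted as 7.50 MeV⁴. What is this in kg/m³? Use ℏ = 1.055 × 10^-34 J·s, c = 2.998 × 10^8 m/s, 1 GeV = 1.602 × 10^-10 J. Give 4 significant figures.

Mass density is [E]/(c²[L]³) = [E]⁴/(ℏ³c⁵).
1 GeV⁴ → 1/(ℏ³c⁵) × (1 GeV in J)⁴ = 2.316 × 10^20 kg/m³.
Convert the energy scale: 7.50 MeV⁴ = 7.50 × 10^-12 GeV⁴.
Result: 7.50 × 10^-12 × 2.316 × 10^20 = 1.737 × 10^9 kg/m³.

1.737 × 10^9 kg/m³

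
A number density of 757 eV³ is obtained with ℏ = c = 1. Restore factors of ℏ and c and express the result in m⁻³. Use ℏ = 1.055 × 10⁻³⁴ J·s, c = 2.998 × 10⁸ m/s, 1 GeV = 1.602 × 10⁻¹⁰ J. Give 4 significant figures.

Number density is [L]⁻³ = [E]³/(ℏc)³.
1 GeV³ → 1/(ℏc)³ × (1 GeV in J)³ = 1.299 × 10⁴⁷ m⁻³.
Convert the energy scale: 757 eV³ = 7.57 × 10⁻²⁵ GeV³.
Result: 7.57 × 10⁻²⁵ × 1.299 × 10⁴⁷ = 9.836 × 10²² m⁻³.

9.836 × 10²² m⁻³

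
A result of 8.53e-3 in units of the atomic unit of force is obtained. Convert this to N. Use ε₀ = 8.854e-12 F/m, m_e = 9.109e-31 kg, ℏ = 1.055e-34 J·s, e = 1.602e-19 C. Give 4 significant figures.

One atomic unit of force: F_au = E_h/a₀ = m_e²e⁶/((4πε₀)³ℏ⁴) = 8.220e-8 N.
8.53e-3 × 8.220e-8 N = 7.011e-10 N

7.011e-10 N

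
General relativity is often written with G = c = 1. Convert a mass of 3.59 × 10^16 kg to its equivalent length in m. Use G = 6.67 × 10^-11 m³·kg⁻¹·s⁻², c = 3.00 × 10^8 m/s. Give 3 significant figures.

In G = c = 1 units mass has dimensions of length; the conversion factor is G/c².
3.59 × 10^16 kg × (G/c²) = 2.66 × 10^-11 m

2.66 × 10^-11 m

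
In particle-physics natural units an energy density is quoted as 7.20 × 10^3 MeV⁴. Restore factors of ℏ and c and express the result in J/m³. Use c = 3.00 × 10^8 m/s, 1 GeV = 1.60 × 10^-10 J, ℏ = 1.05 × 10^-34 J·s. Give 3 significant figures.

[E]/[L]³ = [E]⁴/(ℏc)³; restore (ℏc)⁻³.
1 GeV⁴ → 1/(ℏc)³ × (1 GeV in J)⁴ = 2.10 × 10^37 J/m³.
Convert the energy scale: 7.20 × 10^3 MeV⁴ = 7.20 × 10^-9 GeV⁴.
Result: 7.20 × 10^-9 × 2.10 × 10^37 = 1.51 × 10^29 J/m³.

1.51 × 10^29 J/m³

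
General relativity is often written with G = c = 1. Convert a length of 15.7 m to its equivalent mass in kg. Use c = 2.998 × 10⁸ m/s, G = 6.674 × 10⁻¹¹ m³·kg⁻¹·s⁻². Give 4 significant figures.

Length → mass via c²/G.
15.7 m × (c²/G) = 2.114 × 10²⁸ kg

2.114 × 10²⁸ kg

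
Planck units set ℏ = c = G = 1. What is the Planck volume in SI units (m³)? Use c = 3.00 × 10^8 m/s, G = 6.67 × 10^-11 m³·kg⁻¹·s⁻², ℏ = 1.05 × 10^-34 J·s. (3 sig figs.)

4.18 × 10^-105 m³

Dimensional analysis gives V_P = (ℏG/c³)^(3/2).
  = √(1.75 × 10^-209)
  = 4.18 × 10^-105 m³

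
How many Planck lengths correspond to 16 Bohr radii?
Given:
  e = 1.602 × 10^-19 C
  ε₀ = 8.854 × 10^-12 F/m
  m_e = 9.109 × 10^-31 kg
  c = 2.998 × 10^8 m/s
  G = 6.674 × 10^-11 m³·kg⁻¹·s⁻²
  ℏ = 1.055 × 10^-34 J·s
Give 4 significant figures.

Bohr radius: a₀ = 4πε₀ℏ²/(m_e e²) = 5.297 × 10^-11 m
Planck length: ℓ_P = √(ℏG/c³) = 1.616 × 10^-35 m
16 × 5.297 × 10^-11 / 1.616 × 10^-35 = 5.243 × 10^25

5.243 × 10^25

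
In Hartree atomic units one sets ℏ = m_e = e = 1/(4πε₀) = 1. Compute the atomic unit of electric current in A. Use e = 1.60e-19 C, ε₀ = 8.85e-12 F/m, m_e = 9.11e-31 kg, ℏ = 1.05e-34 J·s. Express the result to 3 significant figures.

I_au = e E_h/ℏ = m_e e⁵/((4πε₀)²ℏ³)
E_h = 4.38e-18 J
e·E_h/ℏ = 6.67e-3 A

6.67e-3 A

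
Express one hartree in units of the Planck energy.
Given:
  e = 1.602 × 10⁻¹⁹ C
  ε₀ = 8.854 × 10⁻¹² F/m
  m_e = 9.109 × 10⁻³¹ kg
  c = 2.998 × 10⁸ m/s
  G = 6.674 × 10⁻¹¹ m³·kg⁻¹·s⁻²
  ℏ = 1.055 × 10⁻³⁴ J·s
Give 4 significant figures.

hartree: E_h = m_e e⁴/(4πε₀ℏ)² = 4.354 × 10⁻¹⁸ J
Planck energy: E_P = √(ℏc⁵/G) = 1.957 × 10⁹ J
ratio = 4.354 × 10⁻¹⁸ / 1.957 × 10⁹ = 2.225 × 10⁻²⁷

2.225 × 10⁻²⁷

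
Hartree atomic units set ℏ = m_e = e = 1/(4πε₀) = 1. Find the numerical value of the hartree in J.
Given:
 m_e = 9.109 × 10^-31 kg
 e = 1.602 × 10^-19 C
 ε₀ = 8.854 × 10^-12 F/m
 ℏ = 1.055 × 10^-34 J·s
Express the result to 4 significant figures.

4.354 × 10^-18 J

The unique combination of the constants set to 1 with dimensions of energy is E_h = m_e e⁴/(4πε₀ℏ)².
  = 6.000 × 10^-106 / 1.378 × 10^-88
  = 4.354 × 10^-18 J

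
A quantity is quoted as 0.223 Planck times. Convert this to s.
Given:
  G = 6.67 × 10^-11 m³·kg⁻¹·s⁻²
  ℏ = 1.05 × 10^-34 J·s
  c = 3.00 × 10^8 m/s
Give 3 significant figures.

One Planck time: t_P = √(ℏG/c⁵) = 5.37 × 10^-44 s.
0.223 × 5.37 × 10^-44 s = 1.20 × 10^-44 s

1.20 × 10^-44 s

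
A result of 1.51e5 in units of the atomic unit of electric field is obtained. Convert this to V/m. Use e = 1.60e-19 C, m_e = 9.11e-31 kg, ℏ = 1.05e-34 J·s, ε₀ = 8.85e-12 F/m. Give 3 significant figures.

One atomic unit of electric field: E_au = E_h/(e a₀) = m_e²e⁵/((4πε₀)³ℏ⁴) = 5.20e11 V/m.
1.51e5 × 5.20e11 V/m = 7.86e16 V/m

7.86e16 V/m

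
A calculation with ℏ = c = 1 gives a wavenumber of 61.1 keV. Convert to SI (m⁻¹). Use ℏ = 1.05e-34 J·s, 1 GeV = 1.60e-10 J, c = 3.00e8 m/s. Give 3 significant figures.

3.10e11 m⁻¹

Inverse length is [E]/(ℏc).
1 GeV → 1/(ℏc) × (1 GeV in J) = 5.08e15 m⁻¹.
Convert the energy scale: 61.1 keV = 6.11e-5 GeV.
Result: 6.11e-5 × 5.08e15 = 3.10e11 m⁻¹.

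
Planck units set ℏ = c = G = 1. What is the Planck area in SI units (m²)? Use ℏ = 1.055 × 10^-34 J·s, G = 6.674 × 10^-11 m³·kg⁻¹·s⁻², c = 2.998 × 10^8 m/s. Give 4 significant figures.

Dimensional analysis gives A_P = ℏG/c³.
  = 7.041 × 10^-45 / 2.695 × 10^25
  = 2.613 × 10^-70 m²

2.613 × 10^-70 m²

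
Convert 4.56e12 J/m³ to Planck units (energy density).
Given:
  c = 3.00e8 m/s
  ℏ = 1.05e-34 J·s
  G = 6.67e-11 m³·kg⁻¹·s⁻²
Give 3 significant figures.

9.74e-102

Planck energy density: u_P = c⁷/(ℏG²) = 4.68e113 J/m³.
4.56e12 / 4.68e113 = 9.74e-102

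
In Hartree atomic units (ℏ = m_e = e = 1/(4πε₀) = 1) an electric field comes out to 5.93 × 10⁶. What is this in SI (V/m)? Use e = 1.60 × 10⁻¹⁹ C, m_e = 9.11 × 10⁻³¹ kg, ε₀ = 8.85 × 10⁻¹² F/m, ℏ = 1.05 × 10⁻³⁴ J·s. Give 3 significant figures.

3.09 × 10¹⁸ V/m

One atomic unit of electric field: E_au = E_h/(e a₀) = m_e²e⁵/((4πε₀)³ℏ⁴) = 5.20 × 10¹¹ V/m.
5.93 × 10⁶ × 5.20 × 10¹¹ V/m = 3.09 × 10¹⁸ V/m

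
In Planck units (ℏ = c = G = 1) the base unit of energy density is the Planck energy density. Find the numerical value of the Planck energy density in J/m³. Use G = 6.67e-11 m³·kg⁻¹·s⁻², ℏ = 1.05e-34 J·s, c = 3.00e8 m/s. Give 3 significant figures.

4.68e113 J/m³

u_P = c⁷/(ℏG²)
  = 2.19e59 / 4.67e-55
  = 4.68e113 J/m³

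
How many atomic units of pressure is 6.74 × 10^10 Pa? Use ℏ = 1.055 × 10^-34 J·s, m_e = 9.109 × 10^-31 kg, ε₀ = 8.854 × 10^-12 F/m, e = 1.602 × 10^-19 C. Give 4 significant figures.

atomic unit of pressure: P_au = E_h/a₀³ = m_e⁴e¹⁰/((4πε₀)⁵ℏ⁸) = 2.929 × 10^13 Pa.
6.74 × 10^10 / 2.929 × 10^13 = 2.301 × 10^-3

2.301 × 10^-3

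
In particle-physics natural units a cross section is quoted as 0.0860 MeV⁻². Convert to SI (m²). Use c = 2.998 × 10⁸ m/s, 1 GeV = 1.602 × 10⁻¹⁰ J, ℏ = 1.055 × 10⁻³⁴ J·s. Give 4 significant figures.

Area is [L]² = [E]⁻²·(ℏc)²; restore (ℏc)².
1 GeV⁻² → (ℏc)² × (1 GeV in J)⁻² = 3.898 × 10⁻³² m².
Convert the energy scale: 0.0860 MeV⁻² = 8.60 × 10⁴ GeV⁻².
Result: 8.60 × 10⁴ × 3.898 × 10⁻³² = 3.352 × 10⁻²⁷ m².

3.352 × 10⁻²⁷ m²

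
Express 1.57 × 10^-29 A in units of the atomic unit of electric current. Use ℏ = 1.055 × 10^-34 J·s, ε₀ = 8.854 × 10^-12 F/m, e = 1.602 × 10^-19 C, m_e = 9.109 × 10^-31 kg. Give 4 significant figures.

2.375 × 10^-27

atomic unit of electric current: I_au = e E_h/ℏ = m_e e⁵/((4πε₀)²ℏ³) = 6.612 × 10^-3 A.
1.57 × 10^-29 / 6.612 × 10^-3 = 2.375 × 10^-27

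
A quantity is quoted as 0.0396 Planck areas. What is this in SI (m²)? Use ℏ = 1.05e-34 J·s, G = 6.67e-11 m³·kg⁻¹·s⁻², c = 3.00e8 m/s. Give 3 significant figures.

1.03e-71 m²

One Planck area: A_P = ℏG/c³ = 2.59e-70 m².
0.0396 × 2.59e-70 m² = 1.03e-71 m²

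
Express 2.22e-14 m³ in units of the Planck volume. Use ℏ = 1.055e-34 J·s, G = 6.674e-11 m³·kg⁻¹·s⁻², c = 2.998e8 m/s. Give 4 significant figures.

Planck volume: V_P = (ℏG/c³)^(3/2) = 4.224e-105 m³.
2.22e-14 / 4.224e-105 = 5.256e90

5.256e90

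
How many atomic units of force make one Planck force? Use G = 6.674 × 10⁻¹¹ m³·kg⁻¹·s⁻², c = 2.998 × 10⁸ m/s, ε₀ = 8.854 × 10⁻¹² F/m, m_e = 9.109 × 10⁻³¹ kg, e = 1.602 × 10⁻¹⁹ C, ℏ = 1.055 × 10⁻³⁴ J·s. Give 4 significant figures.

Planck force: F_P = c⁴/G = 1.210 × 10⁴⁴ N
atomic unit of force: F_au = E_h/a₀ = m_e²e⁶/((4πε₀)³ℏ⁴) = 8.220 × 10⁻⁸ N
ratio = 1.210 × 10⁴⁴ / 8.220 × 10⁻⁸ = 1.473 × 10⁵¹

1.473 × 10⁵¹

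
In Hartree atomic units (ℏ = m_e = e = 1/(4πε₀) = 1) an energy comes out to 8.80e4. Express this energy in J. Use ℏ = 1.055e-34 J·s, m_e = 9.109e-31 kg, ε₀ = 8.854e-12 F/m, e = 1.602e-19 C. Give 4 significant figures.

3.832e-13 J

One hartree: E_h = m_e e⁴/(4πε₀ℏ)² = 4.354e-18 J.
8.80e4 × 4.354e-18 J = 3.832e-13 J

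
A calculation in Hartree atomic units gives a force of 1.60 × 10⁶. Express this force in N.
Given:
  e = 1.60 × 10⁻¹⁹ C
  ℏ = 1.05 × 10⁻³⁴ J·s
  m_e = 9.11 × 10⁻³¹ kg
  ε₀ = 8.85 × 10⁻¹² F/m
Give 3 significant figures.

0.133 N

One atomic unit of force: F_au = E_h/a₀ = m_e²e⁶/((4πε₀)³ℏ⁴) = 8.33 × 10⁻⁸ N.
1.60 × 10⁶ × 8.33 × 10⁻⁸ N = 0.133 N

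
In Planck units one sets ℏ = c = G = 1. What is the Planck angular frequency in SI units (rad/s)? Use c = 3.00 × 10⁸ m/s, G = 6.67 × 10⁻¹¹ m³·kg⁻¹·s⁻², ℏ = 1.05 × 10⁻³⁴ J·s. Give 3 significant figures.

ω_P = √(c⁵/(ℏG))
  = √(3.47 × 10⁸⁶)
  = 1.86 × 10⁴³ rad/s

1.86 × 10⁴³ rad/s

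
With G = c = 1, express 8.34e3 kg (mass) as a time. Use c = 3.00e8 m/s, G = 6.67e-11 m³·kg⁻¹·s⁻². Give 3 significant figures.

2.06e-32 s

Mass → time via G/c³.
8.34e3 kg × (G/c³) = 2.06e-32 s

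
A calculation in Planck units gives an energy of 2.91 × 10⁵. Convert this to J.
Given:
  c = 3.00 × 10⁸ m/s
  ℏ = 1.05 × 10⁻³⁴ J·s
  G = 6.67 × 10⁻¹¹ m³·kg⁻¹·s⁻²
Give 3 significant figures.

5.69 × 10¹⁴ J

One Planck energy: E_P = √(ℏc⁵/G) = 1.96 × 10⁹ J.
2.91 × 10⁵ × 1.96 × 10⁹ J = 5.69 × 10¹⁴ J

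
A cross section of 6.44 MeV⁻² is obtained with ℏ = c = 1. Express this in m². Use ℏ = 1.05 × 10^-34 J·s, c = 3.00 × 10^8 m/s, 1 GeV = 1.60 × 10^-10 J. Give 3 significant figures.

Area is [L]² = [E]⁻²·(ℏc)²; restore (ℏc)².
1 GeV⁻² → (ℏc)² × (1 GeV in J)⁻² = 3.88 × 10^-32 m².
Convert the energy scale: 6.44 MeV⁻² = 6.44 × 10^6 GeV⁻².
Result: 6.44 × 10^6 × 3.88 × 10^-32 = 2.50 × 10^-25 m².

2.50 × 10^-25 m²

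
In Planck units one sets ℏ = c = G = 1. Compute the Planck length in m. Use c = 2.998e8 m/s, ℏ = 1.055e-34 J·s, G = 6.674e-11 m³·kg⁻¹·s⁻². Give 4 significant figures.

1.616e-35 m

ℓ_P = √(ℏG/c³)
  = √(2.613e-70)
  = 1.616e-35 m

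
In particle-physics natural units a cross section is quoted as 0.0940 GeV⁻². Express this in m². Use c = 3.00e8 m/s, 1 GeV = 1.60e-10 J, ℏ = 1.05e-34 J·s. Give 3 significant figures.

3.64e-33 m²

Area is [L]² = [E]⁻²·(ℏc)²; restore (ℏc)².
1 GeV⁻² → (ℏc)² × (1 GeV in J)⁻² = 3.88e-32 m².
Result: 0.0940 × 3.88e-32 = 3.64e-33 m².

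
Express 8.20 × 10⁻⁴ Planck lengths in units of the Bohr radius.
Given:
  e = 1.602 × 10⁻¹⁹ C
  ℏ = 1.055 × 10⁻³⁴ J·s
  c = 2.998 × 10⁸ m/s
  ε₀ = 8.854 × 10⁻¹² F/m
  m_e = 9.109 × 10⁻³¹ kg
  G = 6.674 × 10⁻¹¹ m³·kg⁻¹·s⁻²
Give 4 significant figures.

Planck length: ℓ_P = √(ℏG/c³) = 1.616 × 10⁻³⁵ m
Bohr radius: a₀ = 4πε₀ℏ²/(m_e e²) = 5.297 × 10⁻¹¹ m
8.20 × 10⁻⁴ × 1.616 × 10⁻³⁵ / 5.297 × 10⁻¹¹ = 2.502 × 10⁻²⁸

2.502 × 10⁻²⁸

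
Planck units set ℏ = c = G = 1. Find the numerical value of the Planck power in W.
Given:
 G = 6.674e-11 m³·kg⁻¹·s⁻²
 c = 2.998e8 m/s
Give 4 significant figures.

3.629e52 W

The unique combination of the constants set to 1 with dimensions of power is P_P = c⁵/G.
  = 2.422e42 / 6.674e-11
  = 3.629e52 W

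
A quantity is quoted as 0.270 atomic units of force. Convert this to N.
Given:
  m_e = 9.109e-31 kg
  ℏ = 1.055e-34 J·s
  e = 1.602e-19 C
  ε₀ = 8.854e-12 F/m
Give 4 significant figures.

One atomic unit of force: F_au = E_h/a₀ = m_e²e⁶/((4πε₀)³ℏ⁴) = 8.220e-8 N.
0.270 × 8.220e-8 N = 2.219e-8 N

2.219e-8 N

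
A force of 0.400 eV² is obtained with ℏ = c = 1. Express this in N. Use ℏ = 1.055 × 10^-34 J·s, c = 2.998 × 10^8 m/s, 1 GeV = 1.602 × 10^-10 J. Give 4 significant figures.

3.246 × 10^-13 N

Force is [E]/[L] = [E]²/(ℏc); restore (ℏc)⁻¹.
1 GeV² → 1/(ℏc) × (1 GeV in J)² = 8.114 × 10^5 N.
Convert the energy scale: 0.400 eV² = 4.00 × 10^-19 GeV².
Result: 4.00 × 10^-19 × 8.114 × 10^5 = 3.246 × 10^-13 N.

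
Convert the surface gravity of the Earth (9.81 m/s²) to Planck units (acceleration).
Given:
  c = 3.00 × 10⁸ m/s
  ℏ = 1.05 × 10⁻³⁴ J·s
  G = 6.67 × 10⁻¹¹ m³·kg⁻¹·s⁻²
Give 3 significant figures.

1.76 × 10⁻⁵¹

Planck acceleration: a_P = √(c⁷/(ℏG)) = 5.59 × 10⁵¹ m/s².
9.81 / 5.59 × 10⁵¹ = 1.76 × 10⁻⁵¹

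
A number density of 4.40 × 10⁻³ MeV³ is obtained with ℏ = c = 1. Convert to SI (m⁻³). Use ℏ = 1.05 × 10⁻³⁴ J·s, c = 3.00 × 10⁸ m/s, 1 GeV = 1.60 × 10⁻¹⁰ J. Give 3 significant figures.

5.77 × 10³⁵ m⁻³

Number density is [L]⁻³ = [E]³/(ℏc)³.
1 GeV³ → 1/(ℏc)³ × (1 GeV in J)³ = 1.31 × 10⁴⁷ m⁻³.
Convert the energy scale: 4.40 × 10⁻³ MeV³ = 4.40 × 10⁻¹² GeV³.
Result: 4.40 × 10⁻¹² × 1.31 × 10⁴⁷ = 5.77 × 10³⁵ m⁻³.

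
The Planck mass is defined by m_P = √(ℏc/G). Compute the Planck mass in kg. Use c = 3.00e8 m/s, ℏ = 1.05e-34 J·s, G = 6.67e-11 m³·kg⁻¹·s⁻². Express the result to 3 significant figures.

m_P = √(ℏc/G)
  = √(4.72e-16)
  = 2.17e-8 kg

2.17e-8 kg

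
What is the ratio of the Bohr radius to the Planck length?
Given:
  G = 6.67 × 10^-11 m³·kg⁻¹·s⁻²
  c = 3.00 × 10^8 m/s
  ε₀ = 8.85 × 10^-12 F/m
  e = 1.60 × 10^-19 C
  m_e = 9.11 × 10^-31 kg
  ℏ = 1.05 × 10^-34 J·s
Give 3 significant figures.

3.26 × 10^24

Bohr radius: a₀ = 4πε₀ℏ²/(m_e e²) = 5.26 × 10^-11 m
Planck length: ℓ_P = √(ℏG/c³) = 1.61 × 10^-35 m
ratio = 5.26 × 10^-11 / 1.61 × 10^-35 = 3.26 × 10^24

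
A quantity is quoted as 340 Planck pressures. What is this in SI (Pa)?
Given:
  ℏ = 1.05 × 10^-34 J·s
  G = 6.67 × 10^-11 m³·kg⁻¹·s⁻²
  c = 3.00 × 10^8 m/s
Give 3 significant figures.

1.59 × 10^116 Pa

One Planck pressure: p_P = c⁷/(ℏG²) = 4.68 × 10^113 Pa.
340 × 4.68 × 10^113 Pa = 1.59 × 10^116 Pa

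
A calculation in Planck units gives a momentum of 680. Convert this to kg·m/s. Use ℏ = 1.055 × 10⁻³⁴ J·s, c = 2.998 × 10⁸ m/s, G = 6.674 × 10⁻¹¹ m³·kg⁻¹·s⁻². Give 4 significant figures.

One Planck momentum: p_P = √(ℏc³/G) = 6.527 kg·m/s.
680 × 6.527 kg·m/s = 4.438 × 10³ kg·m/s

4.438 × 10³ kg·m/s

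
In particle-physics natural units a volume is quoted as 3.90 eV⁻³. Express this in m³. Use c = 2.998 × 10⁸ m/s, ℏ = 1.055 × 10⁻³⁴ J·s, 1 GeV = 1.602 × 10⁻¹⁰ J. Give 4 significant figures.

3.001 × 10⁻²⁰ m³

Volume is [L]³ = [E]⁻³·(ℏc)³.
1 GeV⁻³ → (ℏc)³ × (1 GeV in J)⁻³ = 7.696 × 10⁻⁴⁸ m³.
Convert the energy scale: 3.90 eV⁻³ = 3.90 × 10²⁷ GeV⁻³.
Result: 3.90 × 10²⁷ × 7.696 × 10⁻⁴⁸ = 3.001 × 10⁻²⁰ m³.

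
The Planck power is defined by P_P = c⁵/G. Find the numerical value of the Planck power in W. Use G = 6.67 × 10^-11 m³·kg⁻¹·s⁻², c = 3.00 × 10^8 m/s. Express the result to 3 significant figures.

3.64 × 10^52 W

P_P = c⁵/G
  = 2.43 × 10^42 / 6.67 × 10^-11
  = 3.64 × 10^52 W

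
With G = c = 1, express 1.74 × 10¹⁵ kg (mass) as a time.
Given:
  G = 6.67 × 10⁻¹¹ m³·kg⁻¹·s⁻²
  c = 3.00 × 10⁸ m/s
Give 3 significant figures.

4.30 × 10⁻²¹ s

Mass → time via G/c³.
1.74 × 10¹⁵ kg × (G/c³) = 4.30 × 10⁻²¹ s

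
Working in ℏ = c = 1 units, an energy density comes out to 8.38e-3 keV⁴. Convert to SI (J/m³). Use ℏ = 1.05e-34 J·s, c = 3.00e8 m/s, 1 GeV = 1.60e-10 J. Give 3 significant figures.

[E]/[L]³ = [E]⁴/(ℏc)³; restore (ℏc)⁻³.
1 GeV⁴ → 1/(ℏc)³ × (1 GeV in J)⁴ = 2.10e37 J/m³.
Convert the energy scale: 8.38e-3 keV⁴ = 8.38e-27 GeV⁴.
Result: 8.38e-27 × 2.10e37 = 1.76e11 J/m³.

1.76e11 J/m³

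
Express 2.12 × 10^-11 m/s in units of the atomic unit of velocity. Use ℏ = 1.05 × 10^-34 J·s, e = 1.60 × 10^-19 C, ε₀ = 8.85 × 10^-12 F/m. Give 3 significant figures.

9.67 × 10^-18

atomic unit of velocity: v_au = e²/(4πε₀ℏ) = 2.19 × 10^6 m/s.
2.12 × 10^-11 / 2.19 × 10^6 = 9.67 × 10^-18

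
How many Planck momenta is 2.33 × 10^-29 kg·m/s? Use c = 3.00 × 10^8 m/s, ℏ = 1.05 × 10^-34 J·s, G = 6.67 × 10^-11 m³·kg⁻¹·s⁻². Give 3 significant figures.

Planck momentum: p_P = √(ℏc³/G) = 6.52 kg·m/s.
2.33 × 10^-29 / 6.52 = 3.57 × 10^-30

3.57 × 10^-30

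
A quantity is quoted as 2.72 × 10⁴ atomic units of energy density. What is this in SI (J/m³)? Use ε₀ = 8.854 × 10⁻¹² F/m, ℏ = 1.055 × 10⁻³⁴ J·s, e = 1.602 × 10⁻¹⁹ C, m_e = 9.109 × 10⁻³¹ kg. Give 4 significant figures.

7.967 × 10¹⁷ J/m³

One atomic unit of energy density: u_au = E_h/a₀³ = m_e⁴e¹⁰/((4πε₀)⁵ℏ⁸) = 2.929 × 10¹³ J/m³.
2.72 × 10⁴ × 2.929 × 10¹³ J/m³ = 7.967 × 10¹⁷ J/m³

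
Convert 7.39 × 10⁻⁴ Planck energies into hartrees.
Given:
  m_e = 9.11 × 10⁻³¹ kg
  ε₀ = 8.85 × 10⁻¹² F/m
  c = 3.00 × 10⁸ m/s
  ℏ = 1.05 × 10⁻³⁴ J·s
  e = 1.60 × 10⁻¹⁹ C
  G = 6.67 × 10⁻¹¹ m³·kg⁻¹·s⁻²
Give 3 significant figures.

3.30 × 10²³

Planck energy: E_P = √(ℏc⁵/G) = 1.96 × 10⁹ J
hartree: E_h = m_e e⁴/(4πε₀ℏ)² = 4.38 × 10⁻¹⁸ J
7.39 × 10⁻⁴ × 1.96 × 10⁹ / 4.38 × 10⁻¹⁸ = 3.30 × 10²³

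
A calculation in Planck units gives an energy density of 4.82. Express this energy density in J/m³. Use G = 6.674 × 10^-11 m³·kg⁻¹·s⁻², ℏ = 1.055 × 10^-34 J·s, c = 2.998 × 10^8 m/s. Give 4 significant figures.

2.233 × 10^114 J/m³

One Planck energy density: u_P = c⁷/(ℏG²) = 4.632 × 10^113 J/m³.
4.82 × 4.632 × 10^113 J/m³ = 2.233 × 10^114 J/m³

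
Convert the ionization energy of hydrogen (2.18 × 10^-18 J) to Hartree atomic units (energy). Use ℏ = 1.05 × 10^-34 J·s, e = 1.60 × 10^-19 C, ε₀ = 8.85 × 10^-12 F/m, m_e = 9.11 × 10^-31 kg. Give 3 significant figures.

hartree: E_h = m_e e⁴/(4πε₀ℏ)² = 4.38 × 10^-18 J.
2.18 × 10^-18 / 4.38 × 10^-18 = 0.498

0.498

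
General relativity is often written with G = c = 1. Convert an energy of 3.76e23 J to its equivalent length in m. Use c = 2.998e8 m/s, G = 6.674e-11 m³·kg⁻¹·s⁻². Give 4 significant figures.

3.106e-21 m

Energy → length via G/c⁴.
3.76e23 J × (G/c⁴) = 3.106e-21 m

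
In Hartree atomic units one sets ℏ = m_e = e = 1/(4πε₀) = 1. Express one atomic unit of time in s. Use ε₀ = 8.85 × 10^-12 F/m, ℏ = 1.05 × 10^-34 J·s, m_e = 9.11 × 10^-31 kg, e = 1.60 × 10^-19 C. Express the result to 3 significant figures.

2.40 × 10^-17 s

τ_au = (4πε₀)²ℏ³/(m_e e⁴)
E_h = 4.38 × 10^-18 J
ℏ/E_h = 2.40 × 10^-17 s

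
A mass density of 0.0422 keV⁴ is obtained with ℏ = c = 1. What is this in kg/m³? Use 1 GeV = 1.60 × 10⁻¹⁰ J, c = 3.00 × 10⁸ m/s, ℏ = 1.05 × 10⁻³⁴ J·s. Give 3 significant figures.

9.83 × 10⁻⁶ kg/m³

Mass density is [E]/(c²[L]³) = [E]⁴/(ℏ³c⁵).
1 GeV⁴ → 1/(ℏ³c⁵) × (1 GeV in J)⁴ = 2.33 × 10²⁰ kg/m³.
Convert the energy scale: 0.0422 keV⁴ = 4.22 × 10⁻²⁶ GeV⁴.
Result: 4.22 × 10⁻²⁶ × 2.33 × 10²⁰ = 9.83 × 10⁻⁶ kg/m³.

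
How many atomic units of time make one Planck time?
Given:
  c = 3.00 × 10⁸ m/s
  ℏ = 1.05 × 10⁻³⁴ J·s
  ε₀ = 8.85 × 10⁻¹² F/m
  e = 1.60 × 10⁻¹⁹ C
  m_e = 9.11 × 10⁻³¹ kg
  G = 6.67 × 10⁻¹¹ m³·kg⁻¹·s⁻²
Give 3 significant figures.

2.24 × 10⁻²⁷

Planck time: t_P = √(ℏG/c⁵) = 5.37 × 10⁻⁴⁴ s
atomic unit of time: τ_au = (4πε₀)²ℏ³/(m_e e⁴) = 2.40 × 10⁻¹⁷ s
ratio = 5.37 × 10⁻⁴⁴ / 2.40 × 10⁻¹⁷ = 2.24 × 10⁻²⁷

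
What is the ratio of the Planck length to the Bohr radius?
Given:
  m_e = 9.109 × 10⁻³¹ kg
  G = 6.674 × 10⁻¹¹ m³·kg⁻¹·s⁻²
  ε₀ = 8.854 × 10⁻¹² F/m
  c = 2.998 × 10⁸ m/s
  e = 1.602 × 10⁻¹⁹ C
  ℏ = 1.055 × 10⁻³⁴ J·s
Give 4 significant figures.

Planck length: ℓ_P = √(ℏG/c³) = 1.616 × 10⁻³⁵ m
Bohr radius: a₀ = 4πε₀ℏ²/(m_e e²) = 5.297 × 10⁻¹¹ m
ratio = 1.616 × 10⁻³⁵ / 5.297 × 10⁻¹¹ = 3.051 × 10⁻²⁵

3.051 × 10⁻²⁵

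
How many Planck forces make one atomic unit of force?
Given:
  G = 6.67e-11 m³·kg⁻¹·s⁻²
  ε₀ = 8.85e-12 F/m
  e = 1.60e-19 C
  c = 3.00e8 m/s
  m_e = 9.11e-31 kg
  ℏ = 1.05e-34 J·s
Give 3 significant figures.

atomic unit of force: F_au = E_h/a₀ = m_e²e⁶/((4πε₀)³ℏ⁴) = 8.33e-8 N
Planck force: F_P = c⁴/G = 1.21e44 N
ratio = 8.33e-8 / 1.21e44 = 6.86e-52

6.86e-52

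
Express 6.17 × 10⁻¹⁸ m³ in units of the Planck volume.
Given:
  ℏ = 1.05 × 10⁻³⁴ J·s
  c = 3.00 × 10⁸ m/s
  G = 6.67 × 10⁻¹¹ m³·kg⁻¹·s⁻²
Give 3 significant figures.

1.48 × 10⁸⁷

Planck volume: V_P = (ℏG/c³)^(3/2) = 4.18 × 10⁻¹⁰⁵ m³.
6.17 × 10⁻¹⁸ / 4.18 × 10⁻¹⁰⁵ = 1.48 × 10⁸⁷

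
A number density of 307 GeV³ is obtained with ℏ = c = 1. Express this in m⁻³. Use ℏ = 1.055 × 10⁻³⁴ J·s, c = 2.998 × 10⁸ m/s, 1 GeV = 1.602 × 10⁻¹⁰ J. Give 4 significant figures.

3.989 × 10⁴⁹ m⁻³

Number density is [L]⁻³ = [E]³/(ℏc)³.
1 GeV³ → 1/(ℏc)³ × (1 GeV in J)³ = 1.299 × 10⁴⁷ m⁻³.
Result: 307 × 1.299 × 10⁴⁷ = 3.989 × 10⁴⁹ m⁻³.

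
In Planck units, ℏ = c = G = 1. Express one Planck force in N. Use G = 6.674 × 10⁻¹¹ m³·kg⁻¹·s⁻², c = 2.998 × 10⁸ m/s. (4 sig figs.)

1.210 × 10⁴⁴ N

From ℏ = c = G = 1 the force scale is F_P = c⁴/G.
  = 8.078 × 10³³ / 6.674 × 10⁻¹¹
  = 1.210 × 10⁴⁴ N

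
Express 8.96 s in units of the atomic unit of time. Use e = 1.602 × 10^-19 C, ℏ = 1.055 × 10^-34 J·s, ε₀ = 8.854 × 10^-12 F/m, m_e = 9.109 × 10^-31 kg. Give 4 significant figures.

atomic unit of time: τ_au = (4πε₀)²ℏ³/(m_e e⁴) = 2.423 × 10^-17 s.
8.96 / 2.423 × 10^-17 = 3.698 × 10^17

3.698 × 10^17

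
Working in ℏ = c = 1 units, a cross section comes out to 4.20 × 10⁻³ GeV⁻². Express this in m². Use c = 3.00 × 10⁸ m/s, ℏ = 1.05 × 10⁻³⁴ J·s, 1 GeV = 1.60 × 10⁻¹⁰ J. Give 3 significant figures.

Area is [L]² = [E]⁻²·(ℏc)²; restore (ℏc)².
1 GeV⁻² → (ℏc)² × (1 GeV in J)⁻² = 3.88 × 10⁻³² m².
Result: 4.20 × 10⁻³ × 3.88 × 10⁻³² = 1.63 × 10⁻³⁴ m².

1.63 × 10⁻³⁴ m²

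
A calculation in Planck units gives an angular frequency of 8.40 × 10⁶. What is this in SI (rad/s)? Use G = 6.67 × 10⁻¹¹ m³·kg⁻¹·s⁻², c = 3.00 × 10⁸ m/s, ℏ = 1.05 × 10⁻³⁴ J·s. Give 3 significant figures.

1.56 × 10⁵⁰ rad/s

One Planck angular frequency: ω_P = √(c⁵/(ℏG)) = 1.86 × 10⁴³ rad/s.
8.40 × 10⁶ × 1.86 × 10⁴³ rad/s = 1.56 × 10⁵⁰ rad/s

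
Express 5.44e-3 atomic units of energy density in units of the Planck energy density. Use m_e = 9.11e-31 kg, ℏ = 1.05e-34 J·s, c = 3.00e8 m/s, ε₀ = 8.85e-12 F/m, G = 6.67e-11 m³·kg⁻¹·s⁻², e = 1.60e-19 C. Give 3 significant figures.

3.50e-103

atomic unit of energy density: u_au = E_h/a₀³ = m_e⁴e¹⁰/((4πε₀)⁵ℏ⁸) = 3.01e13 J/m³
Planck energy density: u_P = c⁷/(ℏG²) = 4.68e113 J/m³
5.44e-3 × 3.01e13 / 4.68e113 = 3.50e-103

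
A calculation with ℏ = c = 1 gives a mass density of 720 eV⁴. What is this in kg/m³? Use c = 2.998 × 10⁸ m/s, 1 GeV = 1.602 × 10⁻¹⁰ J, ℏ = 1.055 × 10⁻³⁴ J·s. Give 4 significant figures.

1.668 × 10⁻¹³ kg/m³

Mass density is [E]/(c²[L]³) = [E]⁴/(ℏ³c⁵).
1 GeV⁴ → 1/(ℏ³c⁵) × (1 GeV in J)⁴ = 2.316 × 10²⁰ kg/m³.
Convert the energy scale: 720 eV⁴ = 7.20 × 10⁻³⁴ GeV⁴.
Result: 7.20 × 10⁻³⁴ × 2.316 × 10²⁰ = 1.668 × 10⁻¹³ kg/m³.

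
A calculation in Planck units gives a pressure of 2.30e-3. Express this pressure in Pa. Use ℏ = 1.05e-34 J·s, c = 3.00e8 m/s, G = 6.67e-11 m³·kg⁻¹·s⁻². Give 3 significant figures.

1.08e111 Pa

One Planck pressure: p_P = c⁷/(ℏG²) = 4.68e113 Pa.
2.30e-3 × 4.68e113 Pa = 1.08e111 Pa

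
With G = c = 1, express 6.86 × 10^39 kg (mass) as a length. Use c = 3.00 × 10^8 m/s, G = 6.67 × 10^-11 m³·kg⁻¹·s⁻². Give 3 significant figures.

5.08 × 10^12 m

In G = c = 1 units mass has dimensions of length; the conversion factor is G/c².
6.86 × 10^39 kg × (G/c²) = 5.08 × 10^12 m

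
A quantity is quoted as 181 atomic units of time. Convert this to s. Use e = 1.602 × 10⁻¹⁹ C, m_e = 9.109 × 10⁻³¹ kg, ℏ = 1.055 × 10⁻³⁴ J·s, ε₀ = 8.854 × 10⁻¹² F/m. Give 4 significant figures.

4.385 × 10⁻¹⁵ s

One atomic unit of time: τ_au = (4πε₀)²ℏ³/(m_e e⁴) = 2.423 × 10⁻¹⁷ s.
181 × 2.423 × 10⁻¹⁷ s = 4.385 × 10⁻¹⁵ s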